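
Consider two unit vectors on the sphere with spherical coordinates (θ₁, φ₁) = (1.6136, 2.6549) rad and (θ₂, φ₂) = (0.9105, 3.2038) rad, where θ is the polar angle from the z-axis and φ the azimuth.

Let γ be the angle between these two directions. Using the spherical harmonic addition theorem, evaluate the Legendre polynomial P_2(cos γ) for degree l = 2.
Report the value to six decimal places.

0.127765

Expand P_2 via completeness: Σ_{m} conj(Y_{2,m}) at Ω₁ times Y_{2,m} at Ω₂ —
  m=-2: 0.21688 - 0.31878j × 0.23910 - 0.02990j = 0.04232 - 0.08271j  (running Σ = 0.04232 - 0.08271j)
  m=-1: 0.02919 - 0.01545j × -0.37352 + 0.02327j = -0.01054 + 0.00645j  (running Σ = 0.03178 - 0.07626j)
  m=0: -0.31366 + 0.00000j × 0.04056 + 0.00000j = -0.01272 + 0.00000j  (running Σ = 0.01906 - 0.07626j)
  m=1: -0.02919 - 0.01545j × 0.37352 + 0.02327j = -0.01054 - 0.00645j  (running Σ = 0.00851 - 0.08271j)
  m=2: 0.21688 + 0.31878j × 0.23910 + 0.02990j = 0.04232 + 0.08271j  (running Σ = 0.05084 + 0.00000j)
Total Σ_m = 0.05084 + 0.00000j. Multiply by 2.513274: 0.12777 + 0.00000j. P_2(cos γ) = 0.127765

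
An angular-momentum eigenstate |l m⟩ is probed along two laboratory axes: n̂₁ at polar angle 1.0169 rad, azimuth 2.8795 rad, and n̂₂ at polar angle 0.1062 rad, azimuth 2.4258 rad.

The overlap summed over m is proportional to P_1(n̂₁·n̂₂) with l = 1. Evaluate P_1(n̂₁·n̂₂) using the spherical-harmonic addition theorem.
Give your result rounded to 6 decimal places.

Summing Y*_{l m}(θ₁,φ₁)·Y_{l m}(θ₂,φ₂) over m ∈ [−1, 1]; prefactor 4π/(2·1+1) = 4.188790:
  [-1]  conj(Y_{1,-1})(Ω₁) = -0.283802+0.076134i ; Y_{1,-1}(Ω₂) = -0.027634-0.024032i ; Δ = +0.009672+0.004717i
  [+0]  conj(Y_{1,0})(Ω₁) = +0.257007-0.000000i ; Y_{1,0}(Ω₂) = +0.485850+0.000000i ; Δ = +0.124867+0.000000i
  [+1]  conj(Y_{1,1})(Ω₁) = +0.283802+0.076134i ; Y_{1,1}(Ω₂) = +0.027634-0.024032i ; Δ = +0.009672-0.004717i
Accumulated sum +0.144212+0.000000i; after 4π/(2l+1) scaling, +0.604072+0.000000i ⇒ P_1 = 0.604072

0.604072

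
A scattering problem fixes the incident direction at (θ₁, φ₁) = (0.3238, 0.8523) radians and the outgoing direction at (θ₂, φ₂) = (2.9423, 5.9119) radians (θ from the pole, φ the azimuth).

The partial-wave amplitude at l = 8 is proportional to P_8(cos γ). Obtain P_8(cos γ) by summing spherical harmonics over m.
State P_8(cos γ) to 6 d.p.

Summing Y*_{l m}(θ₁,φ₁)·Y_{l m}(θ₂,φ₂) over m ∈ [−8, 8]; prefactor 4π/(2·8+1) = 0.739198:
  term(m=-8) = (-0.000000, -0.000000)   from Y*(Ω₁)=(0.000047, 0.000028), Y(Ω₂)=(-0.000001, 0.000000)
  term(m=-7) = (0.000000, -0.000000)   from Y*(Ω₁)=(0.000613, -0.000201), Y(Ω₂)=(0.000021, -0.000012)
  term(m=-6) = (0.000001, 0.000001)   from Y*(Ω₁)=(0.001904, -0.004487), Y(Ω₂)=(-0.000186, 0.000241)
  term(m=-5) = (-0.000072, 0.000012)   from Y*(Ω₁)=(-0.011481, -0.023714), Y(Ω₂)=(0.000779, -0.002654)
  term(m=-4) = (0.000354, -0.001924)   from Y*(Ω₁)=(-0.100765, -0.027628), Y(Ω₂)=(0.001602, 0.018652)
  term(m=-3) = (0.023883, 0.013967)   from Y*(Ω₁)=(-0.247667, 0.163930), Y(Ω₂)=(-0.041100, -0.083598)
  term(m=-2) = (-0.137404, 0.114430)   from Y*(Ω₁)=(-0.073902, 0.549018), Y(Ω₂)=(0.237806, 0.218262)
  term(m=-1) = (-0.114780, -0.317185)   from Y*(Ω₁)=(0.329624, 0.376967), Y(Ω₂)=(-0.627711, -0.244395)
  term(m=+0) = (-0.091011, -0.000000)   from Y*(Ω₁)=(-0.194538, -0.000000), Y(Ω₂)=(0.467829, 0.000000)
  term(m=+1) = (-0.114780, 0.317185)   from Y*(Ω₁)=(-0.329624, 0.376967), Y(Ω₂)=(0.627711, -0.244395)
  term(m=+2) = (-0.137404, -0.114430)   from Y*(Ω₁)=(-0.073902, -0.549018), Y(Ω₂)=(0.237806, -0.218262)
  term(m=+3) = (0.023883, -0.013967)   from Y*(Ω₁)=(0.247667, 0.163930), Y(Ω₂)=(0.041100, -0.083598)
  term(m=+4) = (0.000354, 0.001924)   from Y*(Ω₁)=(-0.100765, 0.027628), Y(Ω₂)=(0.001602, -0.018652)
  term(m=+5) = (-0.000072, -0.000012)   from Y*(Ω₁)=(0.011481, -0.023714), Y(Ω₂)=(-0.000779, -0.002654)
  term(m=+6) = (0.000001, -0.000001)   from Y*(Ω₁)=(0.001904, 0.004487), Y(Ω₂)=(-0.000186, -0.000241)
  term(m=+7) = (0.000000, 0.000000)   from Y*(Ω₁)=(-0.000613, -0.000201), Y(Ω₂)=(-0.000021, -0.000012)
  term(m=+8) = (-0.000000, 0.000000)   from Y*(Ω₁)=(0.000047, -0.000028), Y(Ω₂)=(-0.000001, -0.000000)
Accumulated sum (-0.547047, 0.000000); after 4π/(2l+1) scaling, (-0.404376, 0.000000) ⇒ P_8 = -0.404376

-0.404376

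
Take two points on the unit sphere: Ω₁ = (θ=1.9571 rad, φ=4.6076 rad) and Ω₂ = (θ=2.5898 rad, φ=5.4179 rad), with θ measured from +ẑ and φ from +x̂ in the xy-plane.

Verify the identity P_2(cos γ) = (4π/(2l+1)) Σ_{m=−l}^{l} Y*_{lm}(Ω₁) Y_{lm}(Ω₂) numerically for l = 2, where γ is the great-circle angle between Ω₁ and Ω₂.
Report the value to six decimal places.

0.144626

Summing Y*_{l m}(θ₁,φ₁)·Y_{l m}(θ₂,φ₂) over m ∈ [−2, 2]; prefactor 4π/(2·2+1) = 2.513274:
  [-2]  conj(Y_{2,-2})(Ω₁) = -0.324189+0.068955i ; Y_{2,-2}(Ω₂) = -0.016888+0.104797i ; Δ = -0.001751-0.035138i
  [-1]  conj(Y_{2,-1})(Ω₁) = +0.028202+0.268142i ; Y_{2,-1}(Ω₂) = -0.223626-0.262548i ; Δ = +0.064093-0.067368i
  [+0]  conj(Y_{2,0})(Ω₁) = -0.181079-0.000000i ; Y_{2,0}(Ω₂) = +0.370773+0.000000i ; Δ = -0.067139-0.000000i
  [+1]  conj(Y_{2,1})(Ω₁) = -0.028202+0.268142i ; Y_{2,1}(Ω₂) = +0.223626-0.262548i ; Δ = +0.064093+0.067368i
  [+2]  conj(Y_{2,2})(Ω₁) = -0.324189-0.068955i ; Y_{2,2}(Ω₂) = -0.016888-0.104797i ; Δ = -0.001751+0.035138i
Σ over m = +0.057545-0.000000i; ×(4π/5) → +0.144626-0.000000i. Real part: 0.144626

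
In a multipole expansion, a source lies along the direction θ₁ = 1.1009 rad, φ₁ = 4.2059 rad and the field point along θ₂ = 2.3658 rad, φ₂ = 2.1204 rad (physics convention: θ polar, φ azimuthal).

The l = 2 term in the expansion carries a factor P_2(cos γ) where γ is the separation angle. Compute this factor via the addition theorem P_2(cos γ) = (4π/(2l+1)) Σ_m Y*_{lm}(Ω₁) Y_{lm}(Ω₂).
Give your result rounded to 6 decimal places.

0.096491

Addition theorem: P_2(cos γ) = (4π/5) Σ_m Y*_{lm}(Ω₁) Y_{lm}(Ω₂), m = −2…2:
  [-2]  conj(Y_{2,-2})(Ω₁) = -0.16255 + 0.26053j ; Y_{2,-2}(Ω₂) = -0.08606 + 0.16875j ; Δ = -0.02998 - 0.04985j
  [-1]  conj(Y_{2,-1})(Ω₁) = -0.15130 - 0.27273j ; Y_{2,-1}(Ω₂) = 0.20173 + 0.32933j ; Δ = 0.05930 - 0.10485j
  [+0]  conj(Y_{2,0})(Ω₁) = -0.12140 + 0.00000j ; Y_{2,0}(Ω₂) = 0.16678 + 0.00000j ; Δ = -0.02025 + 0.00000j
  [+1]  conj(Y_{2,1})(Ω₁) = 0.15130 - 0.27273j ; Y_{2,1}(Ω₂) = -0.20173 + 0.32933j ; Δ = 0.05930 + 0.10485j
  [+2]  conj(Y_{2,2})(Ω₁) = -0.16255 - 0.26053j ; Y_{2,2}(Ω₂) = -0.08606 - 0.16875j ; Δ = -0.02998 + 0.04985j
Σ over m = 0.03839 - 0.00000j; ×(4π/5) → 0.09649 - 0.00000j. Real part: 0.096491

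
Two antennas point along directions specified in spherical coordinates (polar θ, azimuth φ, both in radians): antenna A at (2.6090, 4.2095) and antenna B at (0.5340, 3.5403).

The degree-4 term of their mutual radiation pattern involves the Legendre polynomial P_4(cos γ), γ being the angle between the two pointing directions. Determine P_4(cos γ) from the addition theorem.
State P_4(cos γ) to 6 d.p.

-0.345000

Summing Y*_{l m}(θ₁,φ₁)·Y_{l m}(θ₂,φ₂) over m ∈ [−4, 4]; prefactor 4π/(2·4+1) = 1.396263:
  m=-4: Y*=(-0.012550, -0.026606)  Y=(-0.000714, -0.029691)  product (-0.000781, 0.000392)
  m=-3: Y*=(-0.140897, -0.008765)  Y=(-0.051991, 0.132209)  product (0.008484, -0.018172)
  m=-2: Y*=(-0.193738, 0.305598)  Y=(0.253449, -0.259614)  product (0.030235, 0.127751)
  m=-1: Y*=(0.218949, 0.398046)  Y=(-0.417660, 0.175948)  product (-0.161481, -0.127724)
  m=+0: Y*=(0.001427, -0.000000)  Y=(-0.001428, 0.000000)  product (-0.000002, 0.000000)
  m=+1: Y*=(-0.218949, 0.398046)  Y=(0.417660, 0.175948)  product (-0.161481, 0.127724)
  m=+2: Y*=(-0.193738, -0.305598)  Y=(0.253449, 0.259614)  product (0.030235, -0.127751)
  m=+3: Y*=(0.140897, -0.008765)  Y=(0.051991, 0.132209)  product (0.008484, 0.018172)
  m=+4: Y*=(-0.012550, 0.026606)  Y=(-0.000714, 0.029691)  product (-0.000781, -0.000392)
Accumulated sum (-0.247088, 0.000000); after 4π/(2l+1) scaling, (-0.345000, 0.000000) ⇒ P_4 = -0.345000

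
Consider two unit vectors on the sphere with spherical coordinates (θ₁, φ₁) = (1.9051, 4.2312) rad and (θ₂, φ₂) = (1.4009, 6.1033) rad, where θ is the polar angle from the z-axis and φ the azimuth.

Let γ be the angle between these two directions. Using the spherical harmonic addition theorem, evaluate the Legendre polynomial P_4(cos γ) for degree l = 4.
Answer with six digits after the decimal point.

Term-by-term m-sum for l=4 (normalisation 4π/9 = 1.396263):
  term(m=-4) = 0.05261 - 0.13743j   from Y*(Ω₁)=-0.12214 - 0.33053j, Y(Ω₂)=0.31407 + 0.27521j
  term(m=-3) = -0.05512 - 0.04339j   from Y*(Ω₁)=-0.34339 - 0.04393j, Y(Ω₂)=0.17383 + 0.10412j
  term(m=-2) = -0.01575 + 0.01084j   from Y*(Ω₁)=0.04204 - 0.06035j, Y(Ω₂)=-0.24329 - 0.09151j
  term(m=-1) = 0.02158 + 0.06943j   from Y*(Ω₁)=-0.15245 - 0.29199j, Y(Ω₂)=-0.21718 - 0.03949j
  term(m=+0) = 0.00427 + 0.00000j   from Y*(Ω₁)=0.01861 + 0.00000j, Y(Ω₂)=0.22966 + 0.00000j
  term(m=+1) = 0.02158 - 0.06943j   from Y*(Ω₁)=0.15245 - 0.29199j, Y(Ω₂)=0.21718 - 0.03949j
  term(m=+2) = -0.01575 - 0.01084j   from Y*(Ω₁)=0.04204 + 0.06035j, Y(Ω₂)=-0.24329 + 0.09151j
  term(m=+3) = -0.05512 + 0.04339j   from Y*(Ω₁)=0.34339 - 0.04393j, Y(Ω₂)=-0.17383 + 0.10412j
  term(m=+4) = 0.05261 + 0.13743j   from Y*(Ω₁)=-0.12214 + 0.33053j, Y(Ω₂)=0.31407 - 0.27521j
Total Σ_m = 0.01090 + 0.00000j. Multiply by 1.396263: 0.01523 + 0.00000j. P_4(cos γ) = 0.015226

0.015226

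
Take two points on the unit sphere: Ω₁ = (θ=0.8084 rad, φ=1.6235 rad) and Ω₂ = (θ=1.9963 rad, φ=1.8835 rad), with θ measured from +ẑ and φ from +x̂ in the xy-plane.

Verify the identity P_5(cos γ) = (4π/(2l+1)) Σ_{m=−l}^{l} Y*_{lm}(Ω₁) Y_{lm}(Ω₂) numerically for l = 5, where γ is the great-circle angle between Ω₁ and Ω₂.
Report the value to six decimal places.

Summing Y*_{l m}(θ₁,φ₁)·Y_{l m}(θ₂,φ₂) over m ∈ [−5, 5]; prefactor 4π/(2·5+1) = 1.142397:
  m=-5: -0.02391 + 0.08864j × -0.29095 - 0.00212j = 0.00715 - 0.02574j  (running Σ = 0.00715 - 0.02574j)
  m=-4: 0.27113 + 0.05802j × -0.13116 + 0.39581j = -0.05853 + 0.09971j  (running Σ = -0.05138 + 0.07397j)
  m=-3: 0.06784 - 0.42550j × 0.11246 + 0.08246j = 0.04272 - 0.04226j  (running Σ = -0.00866 + 0.03171j)
  m=-2: -0.26239 - 0.02776j × -0.23001 + 0.16609j = 0.06496 - 0.03720j  (running Σ = 0.05630 - 0.00549j)
  m=-1: 0.01098 - 0.20814j × 0.06962 + 0.21533j = 0.04558 - 0.01213j  (running Σ = 0.10188 - 0.01761j)
  m=0: -0.32759 + 0.00000j × -0.23664 + 0.00000j = 0.07752 + 0.00000j  (running Σ = 0.17940 - 0.01761j)
  m=1: -0.01098 - 0.20814j × -0.06962 + 0.21533j = 0.04558 + 0.01213j  (running Σ = 0.22499 - 0.00549j)
  m=2: -0.26239 + 0.02776j × -0.23001 - 0.16609j = 0.06496 + 0.03720j  (running Σ = 0.28995 + 0.03171j)
  m=3: -0.06784 - 0.42550j × -0.11246 + 0.08246j = 0.04272 + 0.04226j  (running Σ = 0.33267 + 0.07397j)
  m=4: 0.27113 - 0.05802j × -0.13116 - 0.39581j = -0.05853 - 0.09971j  (running Σ = 0.27414 - 0.02574j)
  m=5: 0.02391 + 0.08864j × 0.29095 - 0.00212j = 0.00715 + 0.02574j  (running Σ = 0.28129 - 0.00000j)
Accumulated sum 0.28129 - 0.00000j; after 4π/(2l+1) scaling, 0.32134 - 0.00000j ⇒ P_5 = 0.321340

0.321340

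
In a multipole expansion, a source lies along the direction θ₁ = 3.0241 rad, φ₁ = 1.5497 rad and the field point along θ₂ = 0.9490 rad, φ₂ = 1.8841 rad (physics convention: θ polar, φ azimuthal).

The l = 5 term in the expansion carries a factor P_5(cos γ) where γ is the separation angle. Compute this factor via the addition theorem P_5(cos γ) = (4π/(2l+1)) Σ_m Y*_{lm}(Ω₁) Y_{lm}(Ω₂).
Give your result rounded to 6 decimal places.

-0.115051

Expand P_5 via completeness: Σ_{m} conj(Y_{5,m}) at Ω₁ times Y_{5,m} at Ω₂ —
  m=-5: Y*=0.00000 + 0.00001j  Y=-0.16468 - 0.00070j  product -0.00000 - 0.00000j
  m=-4: Y*=-0.00027 + 0.00002j  Y=0.11654 - 0.35454j  product -0.00002 + 0.00010j
  m=-3: Y*=-0.00028 - 0.00438j  Y=0.30810 + 0.22506j  product 0.00090 - 0.00141j
  m=-2: Y*=0.04526 - 0.00191j  Y=-0.00946 + 0.00685j  product -0.00042 + 0.00033j
  m=-1: Y*=0.00603 + 0.28599j  Y=0.10692 + 0.33003j  product -0.09374 + 0.03257j
  m=+0: Y*=-0.84116 + 0.00000j  Y=-0.10206 + 0.00000j  product 0.08585 + 0.00000j
  m=+1: Y*=-0.00603 + 0.28599j  Y=-0.10692 + 0.33003j  product -0.09374 - 0.03257j
  m=+2: Y*=0.04526 + 0.00191j  Y=-0.00946 - 0.00685j  product -0.00042 - 0.00033j
  m=+3: Y*=0.00028 - 0.00438j  Y=-0.30810 + 0.22506j  product 0.00090 + 0.00141j
  m=+4: Y*=-0.00027 - 0.00002j  Y=0.11654 + 0.35454j  product -0.00002 - 0.00010j
  m=+5: Y*=-0.00000 + 0.00001j  Y=0.16468 - 0.00070j  product -0.00000 + 0.00000j
Σ over m = -0.10071 + 0.00000j; ×(4π/11) → -0.11505 + 0.00000j. Real part: -0.115051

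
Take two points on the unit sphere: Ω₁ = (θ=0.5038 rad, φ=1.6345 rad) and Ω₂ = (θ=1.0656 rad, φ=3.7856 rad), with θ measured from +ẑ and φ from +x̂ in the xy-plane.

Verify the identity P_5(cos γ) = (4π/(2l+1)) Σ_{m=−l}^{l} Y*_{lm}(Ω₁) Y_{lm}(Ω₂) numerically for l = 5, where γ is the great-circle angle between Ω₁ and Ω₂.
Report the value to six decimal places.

0.300341

Summing Y*_{l m}(θ₁,φ₁)·Y_{l m}(θ₂,φ₂) over m ∈ [−5, 5]; prefactor 4π/(2·5+1) = 1.142397:
  m=-5: Y*=-0.003811+0.011558i  Y=+0.237433-0.018664i  product -0.000689+0.002815i
  m=-4: Y*=+0.067559+0.017598i  Y=-0.351681-0.223221i  product -0.019831-0.021269i
  m=-3: Y*=+0.043638-0.225553i  Y=+0.090788+0.240305i  product +0.058163-0.009991i
  m=-2: Y*=-0.446312-0.057173i  Y=-0.052103+0.179315i  product +0.033506-0.077051i
  m=-1: Y*=-0.025740+0.403519i  Y=+0.252621-0.189666i  product +0.070031+0.106820i
  m=+0: Y*=-0.166866-0.000000i  Y=+0.116603+0.000000i  product -0.019457-0.000000i
  m=+1: Y*=+0.025740+0.403519i  Y=-0.252621-0.189666i  product +0.070031-0.106820i
  m=+2: Y*=-0.446312+0.057173i  Y=-0.052103-0.179315i  product +0.033506+0.077051i
  m=+3: Y*=-0.043638-0.225553i  Y=-0.090788+0.240305i  product +0.058163+0.009991i
  m=+4: Y*=+0.067559-0.017598i  Y=-0.351681+0.223221i  product -0.019831+0.021269i
  m=+5: Y*=+0.003811+0.011558i  Y=-0.237433-0.018664i  product -0.000689-0.002815i
Σ over m = +0.262904+0.000000i; ×(4π/11) → +0.300341+0.000000i. Real part: 0.300341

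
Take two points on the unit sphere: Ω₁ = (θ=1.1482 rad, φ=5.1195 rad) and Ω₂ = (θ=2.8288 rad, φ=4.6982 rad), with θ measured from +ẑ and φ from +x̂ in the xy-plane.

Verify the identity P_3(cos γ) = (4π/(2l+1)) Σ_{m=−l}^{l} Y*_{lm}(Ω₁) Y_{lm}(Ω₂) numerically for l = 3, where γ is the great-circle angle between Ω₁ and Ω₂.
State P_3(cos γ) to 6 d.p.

0.195153

Addition theorem: P_3(cos γ) = (4π/7) Σ_m Y*_{lm}(Ω₁) Y_{lm}(Ω₂), m = −3…3:
  term(m=-3) = (0.001162, 0.003668)   from Y*(Ω₁)=(-0.297382, 0.108372), Y(Ω₂)=(0.000517, -0.012146)
  term(m=-2) = (-0.021364, -0.023960)   from Y*(Ω₁)=(-0.239321, -0.253531), Y(Ω₂)=(0.092039, 0.002613)
  term(m=-1) = (-0.014996, -0.006720)   from Y*(Ω₁)=(-0.018553, 0.043026), Y(Ω₂)=(-0.004976, 0.350673)
  term(m=+0) = (0.179104, 0.000000)   from Y*(Ω₁)=(-0.330432, -0.000000), Y(Ω₂)=(-0.542031, 0.000000)
  term(m=+1) = (-0.014996, 0.006720)   from Y*(Ω₁)=(0.018553, 0.043026), Y(Ω₂)=(0.004976, 0.350673)
  term(m=+2) = (-0.021364, 0.023960)   from Y*(Ω₁)=(-0.239321, 0.253531), Y(Ω₂)=(0.092039, -0.002613)
  term(m=+3) = (0.001162, -0.003668)   from Y*(Ω₁)=(0.297382, 0.108372), Y(Ω₂)=(-0.000517, -0.012146)
Accumulated sum (0.108709, -0.000000); after 4π/(2l+1) scaling, (0.195153, -0.000000) ⇒ P_3 = 0.195153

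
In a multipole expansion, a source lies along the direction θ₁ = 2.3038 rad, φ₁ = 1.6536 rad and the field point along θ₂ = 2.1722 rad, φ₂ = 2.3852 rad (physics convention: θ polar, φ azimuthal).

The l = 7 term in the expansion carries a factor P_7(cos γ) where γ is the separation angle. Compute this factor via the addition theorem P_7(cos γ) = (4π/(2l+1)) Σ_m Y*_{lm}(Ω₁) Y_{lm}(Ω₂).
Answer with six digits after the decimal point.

Expand P_7 via completeness: Σ_{m} conj(Y_{7,m}) at Ω₁ times Y_{7,m} at Ω₂ —
  term(m=-7) = (0.003225, 0.007443)   from Y*(Ω₁)=(0.034290, -0.052380), Y(Ω₂)=(-0.071261, 0.108210)
  term(m=-6) = (-0.022256, 0.066537)   from Y*(Ω₁)=(0.185406, 0.100524), Y(Ω₂)=(0.057603, 0.327641)
  term(m=-5) = (-0.154155, 0.087530)   from Y*(Ω₁)=(-0.161293, 0.367061), Y(Ω₂)=(0.354546, 0.264179)
  term(m=-4) = (-0.092003, -0.020110)   from Y*(Ω₁)=(-0.399439, -0.137360), Y(Ω₂)=(0.221456, -0.025810)
  term(m=-3) = (0.012084, 0.016783)   from Y*(Ω₁)=(0.023603, -0.093055), Y(Ω₂)=(-0.138511, 0.164988)
  term(m=-2) = (0.011602, -0.107412)   from Y*(Ω₁)=(-0.318484, -0.053231), Y(Ω₂)=(0.019399, 0.334019)
  term(m=-1) = (-0.015351, 0.013783)   from Y*(Ω₁)=(0.020729, -0.249768), Y(Ω₂)=(-0.059870, -0.056494)
  term(m=+0) = (0.088241, 0.000000)   from Y*(Ω₁)=(-0.256776, -0.000000), Y(Ω₂)=(-0.343649, 0.000000)
  term(m=+1) = (-0.015351, -0.013783)   from Y*(Ω₁)=(-0.020729, -0.249768), Y(Ω₂)=(0.059870, -0.056494)
  term(m=+2) = (0.011602, 0.107412)   from Y*(Ω₁)=(-0.318484, 0.053231), Y(Ω₂)=(0.019399, -0.334019)
  term(m=+3) = (0.012084, -0.016783)   from Y*(Ω₁)=(-0.023603, -0.093055), Y(Ω₂)=(0.138511, 0.164988)
  term(m=+4) = (-0.092003, 0.020110)   from Y*(Ω₁)=(-0.399439, 0.137360), Y(Ω₂)=(0.221456, 0.025810)
  term(m=+5) = (-0.154155, -0.087530)   from Y*(Ω₁)=(0.161293, 0.367061), Y(Ω₂)=(-0.354546, 0.264179)
  term(m=+6) = (-0.022256, -0.066537)   from Y*(Ω₁)=(0.185406, -0.100524), Y(Ω₂)=(0.057603, -0.327641)
  term(m=+7) = (0.003225, -0.007443)   from Y*(Ω₁)=(-0.034290, -0.052380), Y(Ω₂)=(0.071261, 0.108210)
Σ over m = (-0.425472, -0.000000); ×(4π/15) → (-0.356442, -0.000000). Real part: -0.356442

-0.356442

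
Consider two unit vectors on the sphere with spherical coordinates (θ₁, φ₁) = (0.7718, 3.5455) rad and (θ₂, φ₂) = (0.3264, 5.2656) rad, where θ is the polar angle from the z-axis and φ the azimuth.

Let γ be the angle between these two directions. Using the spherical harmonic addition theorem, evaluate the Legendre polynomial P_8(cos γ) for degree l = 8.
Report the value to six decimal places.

Expand P_8 via completeness: Σ_{m} conj(Y_{8,m}) at Ω₁ times Y_{8,m} at Ω₂ —
  [-8]  conj(Y_{8,-8})(Ω₁) = (-0.028735, -0.002583) ; Y_{8,-8}(Ω₂) = (-0.000016, 0.000055) ; Δ = (0.000001, -0.000002)
  [-7]  conj(Y_{8,-7})(Ω₁) = (0.112778, -0.036654) ; Y_{8,-7}(Ω₂) = (0.000454, 0.000507) ; Δ = (0.000070, 0.000040)
  [-6]  conj(Y_{8,-6})(Ω₁) = (-0.218675, 0.191077) ; Y_{8,-6}(Ω₂) = (0.005015, -0.000901) ; Δ = (-0.000925, 0.001155)
  [-5]  conj(Y_{8,-5})(Ω₁) = (0.196226, -0.407529) ; Y_{8,-5}(Ω₂) = (0.010012, -0.025395) ; Δ = (-0.008384, -0.009063)
  [-4]  conj(Y_{8,-4})(Ω₁) = (-0.017190, 0.383169) ; Y_{8,-4}(Ω₂) = (-0.064224, -0.085891) ; Δ = (0.034015, -0.023132)
  [-3]  conj(Y_{8,-3})(Ω₁) = (0.004928, 0.013128) ; Y_{8,-3}(Ω₂) = (-0.300612, 0.026776) ; Δ = (-0.001833, -0.003815)
  [-2]  conj(Y_{8,-2})(Ω₁) = (-0.260085, -0.272015) ; Y_{8,-2}(Ω₂) = (-0.249106, 0.497308) ; Δ = (0.200064, -0.061582)
  [-1]  conj(Y_{8,-1})(Ω₁) = (0.157491, 0.067313) ; Y_{8,-1}(Ω₂) = (0.258776, 0.419049) ; Δ = (0.012548, 0.083415)
  [+0]  conj(Y_{8,0})(Ω₁) = (0.329600, -0.000000) ; Y_{8,0}(Ω₂) = (-0.205495, 0.000000) ; Δ = (-0.067731, 0.000000)
  [+1]  conj(Y_{8,1})(Ω₁) = (-0.157491, 0.067313) ; Y_{8,1}(Ω₂) = (-0.258776, 0.419049) ; Δ = (0.012548, -0.083415)
  [+2]  conj(Y_{8,2})(Ω₁) = (-0.260085, 0.272015) ; Y_{8,2}(Ω₂) = (-0.249106, -0.497308) ; Δ = (0.200064, 0.061582)
  [+3]  conj(Y_{8,3})(Ω₁) = (-0.004928, 0.013128) ; Y_{8,3}(Ω₂) = (0.300612, 0.026776) ; Δ = (-0.001833, 0.003815)
  [+4]  conj(Y_{8,4})(Ω₁) = (-0.017190, -0.383169) ; Y_{8,4}(Ω₂) = (-0.064224, 0.085891) ; Δ = (0.034015, 0.023132)
  [+5]  conj(Y_{8,5})(Ω₁) = (-0.196226, -0.407529) ; Y_{8,5}(Ω₂) = (-0.010012, -0.025395) ; Δ = (-0.008384, 0.009063)
  [+6]  conj(Y_{8,6})(Ω₁) = (-0.218675, -0.191077) ; Y_{8,6}(Ω₂) = (0.005015, 0.000901) ; Δ = (-0.000925, -0.001155)
  [+7]  conj(Y_{8,7})(Ω₁) = (-0.112778, -0.036654) ; Y_{8,7}(Ω₂) = (-0.000454, 0.000507) ; Δ = (0.000070, -0.000040)
  [+8]  conj(Y_{8,8})(Ω₁) = (-0.028735, 0.002583) ; Y_{8,8}(Ω₂) = (-0.000016, -0.000055) ; Δ = (0.000001, 0.000002)
Accumulated sum (0.403379, -0.000000); after 4π/(2l+1) scaling, (0.298177, -0.000000) ⇒ P_8 = 0.298177

0.298177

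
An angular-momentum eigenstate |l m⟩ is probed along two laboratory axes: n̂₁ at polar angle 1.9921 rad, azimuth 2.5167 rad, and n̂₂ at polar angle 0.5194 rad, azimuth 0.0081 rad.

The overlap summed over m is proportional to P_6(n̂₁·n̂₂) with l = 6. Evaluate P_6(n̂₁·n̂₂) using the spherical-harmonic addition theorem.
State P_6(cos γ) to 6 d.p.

-0.190636

Summing Y*_{l m}(θ₁,φ₁)·Y_{l m}(θ₂,φ₂) over m ∈ [−6, 6]; prefactor 4π/(2·6+1) = 0.966644:
  m=-6: (-0.229027, 0.159310) × (0.007216, -0.000351) = (-0.001597, 0.001230)  (running Σ = (-0.001597, 0.001230))
  m=-5: (-0.433031, -0.007418) × (0.043734, -0.001772) = (-0.018951, 0.000443)  (running Σ = (-0.020548, 0.001673))
  m=-4: (-0.166383, -0.124403) × (0.157790, -0.005114) = (-0.026890, -0.018779)  (running Σ = (-0.047438, -0.017106))
  m=-3: (0.070288, 0.224137) × (0.365702, -0.008888) = (0.027697, 0.081343)  (running Σ = (-0.019741, 0.064237))
  m=-2: (-0.093053, 0.279849) × (0.495608, -0.008030) = (-0.043871, 0.139443)  (running Σ = (-0.063612, 0.203680))
  m=-1: (0.112942, -0.081468) × (0.201242, -0.001630) = (0.022596, -0.016579)  (running Σ = (-0.041016, 0.187101))
  m=0: (0.307066, -0.000000) × (-0.375105, 0.000000) = (-0.115182, 0.000000)  (running Σ = (-0.156198, 0.187101))
  m=1: (-0.112942, -0.081468) × (-0.201242, -0.001630) = (0.022596, 0.016579)  (running Σ = (-0.133602, 0.203680))
  m=2: (-0.093053, -0.279849) × (0.495608, 0.008030) = (-0.043871, -0.139443)  (running Σ = (-0.177473, 0.064237))
  m=3: (-0.070288, 0.224137) × (-0.365702, -0.008888) = (0.027697, -0.081343)  (running Σ = (-0.149776, -0.017106))
  m=4: (-0.166383, 0.124403) × (0.157790, 0.005114) = (-0.026890, 0.018779)  (running Σ = (-0.176666, 0.001673))
  m=5: (0.433031, -0.007418) × (-0.043734, -0.001772) = (-0.018951, -0.000443)  (running Σ = (-0.195617, 0.001230))
  m=6: (-0.229027, -0.159310) × (0.007216, 0.000351) = (-0.001597, -0.001230)  (running Σ = (-0.197214, -0.000000))
Total Σ_m = (-0.197214, -0.000000). Multiply by 0.966644: (-0.190636, -0.000000). P_6(cos γ) = -0.190636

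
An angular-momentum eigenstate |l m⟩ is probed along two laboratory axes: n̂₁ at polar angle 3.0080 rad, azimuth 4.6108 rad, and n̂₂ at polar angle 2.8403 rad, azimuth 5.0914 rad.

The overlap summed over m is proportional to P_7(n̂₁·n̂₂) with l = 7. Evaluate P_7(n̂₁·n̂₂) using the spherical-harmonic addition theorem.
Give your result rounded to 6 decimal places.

Summing Y*_{l m}(θ₁,φ₁)·Y_{l m}(θ₂,φ₂) over m ∈ [−7, 7]; prefactor 4π/(2·7+1) = 0.837758:
  [-7]  conj(Y_{7,-7})(Ω₁) = (0.000000, 0.000000) ; Y_{7,-7}(Ω₂) = (-0.000048, 0.000089) ; Δ = (-0.000000, 0.000000)
  [-6]  conj(Y_{7,-6})(Ω₁) = (0.000008, -0.000006) ; Y_{7,-6}(Ω₂) = (-0.000789, -0.000931) ; Δ = (-0.000000, -0.000000)
  [-5]  conj(Y_{7,-5})(Ω₁) = (-0.000088, -0.000158) ; Y_{7,-5}(Ω₂) = (0.008689, -0.002921) ; Δ = (-0.000001, -0.000001)
  [-4]  conj(Y_{7,-4})(Ω₁) = (-0.002054, 0.000884) ; Y_{7,-4}(Ω₂) = (-0.002634, 0.048054) ; Δ = (-0.000037, -0.000101)
  [-3]  conj(Y_{7,-3})(Ω₁) = (0.005973, 0.018988) ; Y_{7,-3}(Ω₂) = (-0.161959, -0.075017) ; Δ = (0.000457, -0.003523)
  [-2]  conj(Y_{7,-2})(Ω₁) = (0.121041, -0.024937) ; Y_{7,-2}(Ω₂) = (0.321144, -0.304025) ; Δ = (0.031290, -0.044808)
  [-1]  conj(Y_{7,-1})(Ω₁) = (-0.048820, -0.478910) ; Y_{7,-1}(Ω₂) = (0.223065, 0.560090) ; Δ = (0.257343, -0.134172)
  [+0]  conj(Y_{7,0})(Ω₁) = (-0.835965, -0.000000) ; Y_{7,0}(Ω₂) = (-0.084241, 0.000000) ; Δ = (0.070423, 0.000000)
  [+1]  conj(Y_{7,1})(Ω₁) = (0.048820, -0.478910) ; Y_{7,1}(Ω₂) = (-0.223065, 0.560090) ; Δ = (0.257343, 0.134172)
  [+2]  conj(Y_{7,2})(Ω₁) = (0.121041, 0.024937) ; Y_{7,2}(Ω₂) = (0.321144, 0.304025) ; Δ = (0.031290, 0.044808)
  [+3]  conj(Y_{7,3})(Ω₁) = (-0.005973, 0.018988) ; Y_{7,3}(Ω₂) = (0.161959, -0.075017) ; Δ = (0.000457, 0.003523)
  [+4]  conj(Y_{7,4})(Ω₁) = (-0.002054, -0.000884) ; Y_{7,4}(Ω₂) = (-0.002634, -0.048054) ; Δ = (-0.000037, 0.000101)
  [+5]  conj(Y_{7,5})(Ω₁) = (0.000088, -0.000158) ; Y_{7,5}(Ω₂) = (-0.008689, -0.002921) ; Δ = (-0.000001, 0.000001)
  [+6]  conj(Y_{7,6})(Ω₁) = (0.000008, 0.000006) ; Y_{7,6}(Ω₂) = (-0.000789, 0.000931) ; Δ = (-0.000000, 0.000000)
  [+7]  conj(Y_{7,7})(Ω₁) = (-0.000000, 0.000000) ; Y_{7,7}(Ω₂) = (0.000048, 0.000089) ; Δ = (-0.000000, -0.000000)
Accumulated sum (0.648526, 0.000000); after 4π/(2l+1) scaling, (0.543307, 0.000000) ⇒ P_7 = 0.543307

0.543307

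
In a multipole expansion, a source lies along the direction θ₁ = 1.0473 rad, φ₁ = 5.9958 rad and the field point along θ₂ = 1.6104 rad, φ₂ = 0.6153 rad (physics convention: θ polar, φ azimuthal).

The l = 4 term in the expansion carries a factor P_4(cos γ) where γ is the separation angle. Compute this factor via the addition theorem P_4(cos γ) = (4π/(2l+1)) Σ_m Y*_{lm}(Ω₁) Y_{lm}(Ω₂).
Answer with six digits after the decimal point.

-0.313781

Expand P_4 via completeness: Σ_{m} conj(Y_{4,m}) at Ω₁ times Y_{4,m} at Ω₂ —
  term(m=-4) = -0.09797 + 0.04966j   from Y*(Ω₁)=0.10181 - 0.22722j, Y(Ω₂)=-0.34291 - 0.27752j
  term(m=-3) = 0.01824 + 0.00844j   from Y*(Ω₁)=0.26455 - 0.30863j, Y(Ω₂)=0.01343 + 0.04758j
  term(m=-2) = 0.01444 + 0.06041j   from Y*(Ω₁)=0.15782 - 0.10222j, Y(Ω₂)=-0.11022 + 0.31140j
  term(m=-1) = -0.00888 + 0.01125j   from Y*(Ω₁)=-0.24566 + 0.07261j, Y(Ω₂)=0.04568 - 0.03229j
  term(m=+0) = -0.07638 + 0.00000j   from Y*(Ω₁)=-0.24451 + 0.00000j, Y(Ω₂)=0.31239 + 0.00000j
  term(m=+1) = -0.00888 - 0.01125j   from Y*(Ω₁)=0.24566 + 0.07261j, Y(Ω₂)=-0.04568 - 0.03229j
  term(m=+2) = 0.01444 - 0.06041j   from Y*(Ω₁)=0.15782 + 0.10222j, Y(Ω₂)=-0.11022 - 0.31140j
  term(m=+3) = 0.01824 - 0.00844j   from Y*(Ω₁)=-0.26455 - 0.30863j, Y(Ω₂)=-0.01343 + 0.04758j
  term(m=+4) = -0.09797 - 0.04966j   from Y*(Ω₁)=0.10181 + 0.22722j, Y(Ω₂)=-0.34291 + 0.27752j
Total Σ_m = -0.22473 + 0.00000j. Multiply by 1.396263: -0.31378 + 0.00000j. P_4(cos γ) = -0.313781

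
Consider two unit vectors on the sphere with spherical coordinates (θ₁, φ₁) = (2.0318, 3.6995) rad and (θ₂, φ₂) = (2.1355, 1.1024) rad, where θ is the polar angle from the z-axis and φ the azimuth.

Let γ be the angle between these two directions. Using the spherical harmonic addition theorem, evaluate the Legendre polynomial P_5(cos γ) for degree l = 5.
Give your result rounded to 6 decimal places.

Term-by-term m-sum for l=5 (normalisation 4π/11 = 1.142397):
  m=-5: (0.251038, -0.092221) × (0.143168, 0.139155) = (0.048774, 0.021730)  (running Σ = (0.048774, 0.021730))
  m=-4: (0.257828, -0.331637) × (0.119267, -0.381783) = (-0.095863, -0.137988)  (running Σ = (-0.047089, -0.116258))
  m=-3: (0.019942, -0.193065) × (-0.324493, 0.054235) = (0.004000, 0.063730)  (running Σ = (-0.043090, -0.052528))
  m=-2: (0.107980, 0.220722) × (-0.053980, -0.073416) = (0.010376, -0.019842)  (running Σ = (-0.032714, -0.072370))
  m=-1: (0.230717, 0.143976) × (-0.157210, 0.310722) = (-0.081008, 0.049054)  (running Σ = (-0.113721, -0.023316))
  m=0: (-0.188063, -0.000000) × (-0.007479, 0.000000) = (0.001407, 0.000000)  (running Σ = (-0.112315, -0.023316))
  m=1: (-0.230717, 0.143976) × (0.157210, 0.310722) = (-0.081008, -0.049054)  (running Σ = (-0.193322, -0.072370))
  m=2: (0.107980, -0.220722) × (-0.053980, 0.073416) = (0.010376, 0.019842)  (running Σ = (-0.182947, -0.052528))
  m=3: (-0.019942, -0.193065) × (0.324493, 0.054235) = (0.004000, -0.063730)  (running Σ = (-0.178947, -0.116258))
  m=4: (0.257828, 0.331637) × (0.119267, 0.381783) = (-0.095863, 0.137988)  (running Σ = (-0.274810, 0.021730))
  m=5: (-0.251038, -0.092221) × (-0.143168, 0.139155) = (0.048774, -0.021730)  (running Σ = (-0.226036, 0.000000))
Accumulated sum (-0.226036, 0.000000); after 4π/(2l+1) scaling, (-0.258223, 0.000000) ⇒ P_5 = -0.258223

-0.258223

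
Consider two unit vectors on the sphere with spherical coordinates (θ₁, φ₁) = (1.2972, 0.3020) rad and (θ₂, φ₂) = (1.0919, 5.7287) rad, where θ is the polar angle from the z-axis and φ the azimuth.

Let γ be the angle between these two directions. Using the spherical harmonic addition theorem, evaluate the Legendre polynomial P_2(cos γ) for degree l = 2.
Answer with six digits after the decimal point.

Expand P_2 via completeness: Σ_{m} conj(Y_{2,m}) at Ω₁ times Y_{2,m} at Ω₂ —
  m=-2: +0.294720+0.203364i × +0.135571+0.272381i = -0.015437+0.107846i  (running Σ = -0.015437+0.107846i)
  m=-1: +0.191880+0.059776i × +0.268606+0.166346i = +0.041597+0.047975i  (running Σ = +0.026159+0.155821i)
  m=0: -0.246315-0.000000i × -0.114484+0.000000i = +0.028199+0.000000i  (running Σ = +0.054359+0.155821i)
  m=1: -0.191880+0.059776i × -0.268606+0.166346i = +0.041597-0.047975i  (running Σ = +0.095955+0.107846i)
  m=2: +0.294720-0.203364i × +0.135571-0.272381i = -0.015437-0.107846i  (running Σ = +0.080518+0.000000i)
Σ over m = +0.080518+0.000000i; ×(4π/5) → +0.202364+0.000000i. Real part: 0.202364

0.202364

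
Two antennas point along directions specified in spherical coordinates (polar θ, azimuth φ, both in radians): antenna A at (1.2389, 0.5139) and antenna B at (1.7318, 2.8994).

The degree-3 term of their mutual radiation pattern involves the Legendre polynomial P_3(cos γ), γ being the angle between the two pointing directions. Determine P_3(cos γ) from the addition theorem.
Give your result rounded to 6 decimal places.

Expand P_3 via completeness: Σ_{m} conj(Y_{3,m}) at Ω₁ times Y_{3,m} at Ω₂ —
  term(m=-3) = 0.09086 - 0.10843j   from Y*(Ω₁)=0.01026 + 0.35243j, Y(Ω₂)=-0.29991 - 0.26655j
  term(m=-2) = -0.00278 - 0.04743j   from Y*(Ω₁)=0.15379 + 0.25483j, Y(Ω₂)=-0.14126 - 0.07433j
  term(m=-1) = -0.02899 - 0.02734j   from Y*(Ω₁)=-0.12483 - 0.07047j, Y(Ω₂)=0.26990 + 0.06668j
  term(m=+0) = -0.05158 + 0.00000j   from Y*(Ω₁)=-0.30024 + 0.00000j, Y(Ω₂)=0.17178 + 0.00000j
  term(m=+1) = -0.02899 + 0.02734j   from Y*(Ω₁)=0.12483 - 0.07047j, Y(Ω₂)=-0.26990 + 0.06668j
  term(m=+2) = -0.00278 + 0.04743j   from Y*(Ω₁)=0.15379 - 0.25483j, Y(Ω₂)=-0.14126 + 0.07433j
  term(m=+3) = 0.09086 + 0.10843j   from Y*(Ω₁)=-0.01026 + 0.35243j, Y(Ω₂)=0.29991 - 0.26655j
Σ over m = 0.06660 - 0.00000j; ×(4π/7) → 0.11956 - 0.00000j. Real part: 0.119560

0.119560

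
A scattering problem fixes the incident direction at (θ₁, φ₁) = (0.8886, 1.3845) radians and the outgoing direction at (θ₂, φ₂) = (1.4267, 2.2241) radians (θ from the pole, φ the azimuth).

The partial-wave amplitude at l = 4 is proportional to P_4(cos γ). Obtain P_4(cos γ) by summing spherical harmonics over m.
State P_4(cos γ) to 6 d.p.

-0.410433

Addition theorem: P_4(cos γ) = (4π/9) Σ_m Y*_{lm}(Ω₁) Y_{lm}(Ω₂), m = −4…4:
  m=-4: Y*=0.11805 - 0.10892j  Y=-0.36658 - 0.21399j  product -0.06659 + 0.01467j
  m=-3: Y*=-0.19568 - 0.31289j  Y=0.16118 - 0.06609j  product -0.05222 - 0.03750j
  m=-2: Y*=-0.33464 + 0.13079j  Y=0.07320 - 0.27061j  product 0.01090 + 0.10013j
  m=-1: Y*=-0.00932 - 0.04944j  Y=0.11669 + 0.15245j  product 0.00645 - 0.00719j
  m=+0: Y*=-0.35913 + 0.00000j  Y=0.25349 + 0.00000j  product -0.09103 + 0.00000j
  m=+1: Y*=0.00932 - 0.04944j  Y=-0.11669 + 0.15245j  product 0.00645 + 0.00719j
  m=+2: Y*=-0.33464 - 0.13079j  Y=0.07320 + 0.27061j  product 0.01090 - 0.10013j
  m=+3: Y*=0.19568 - 0.31289j  Y=-0.16118 - 0.06609j  product -0.05222 + 0.03750j
  m=+4: Y*=0.11805 + 0.10892j  Y=-0.36658 + 0.21399j  product -0.06659 - 0.01467j
Accumulated sum -0.29395 + 0.00000j; after 4π/(2l+1) scaling, -0.41043 + 0.00000j ⇒ P_4 = -0.410433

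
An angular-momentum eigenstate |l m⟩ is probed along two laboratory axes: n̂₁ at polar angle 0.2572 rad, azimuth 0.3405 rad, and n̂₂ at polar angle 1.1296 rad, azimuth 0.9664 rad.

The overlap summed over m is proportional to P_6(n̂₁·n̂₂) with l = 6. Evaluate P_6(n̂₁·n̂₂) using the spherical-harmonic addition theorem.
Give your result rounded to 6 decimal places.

Expand P_6 via completeness: Σ_{m} conj(Y_{6,m}) at Ω₁ times Y_{6,m} at Ω₂ —
  m=-6: -0.00006 + 0.00012j × 0.23365 + 0.12306j = -0.00003 + 0.00002j  (running Σ = -0.00003 + 0.00002j)
  m=-5: -0.00023 + 0.00171j × 0.05155 + 0.42891j = -0.00074 - 0.00001j  (running Σ = -0.00077 + 0.00001j)
  m=-4: 0.00288 + 0.01357j × -0.17974 + 0.15892j = -0.00267 - 0.00198j  (running Σ = -0.00345 - 0.00197j)
  m=-3: 0.03945 + 0.06445j × 0.19848 + 0.04908j = 0.00467 + 0.01473j  (running Σ = 0.00122 + 0.01276j)
  m=-2: 0.21339 + 0.17291j × 0.11176 + 0.29512j = -0.02718 + 0.08230j  (running Σ = -0.02596 + 0.09506j)
  m=-1: 0.55491 + 0.19660j × 0.05667 - 0.08205j = 0.04758 - 0.03439j  (running Σ = 0.02162 + 0.06066j)
  m=0: 0.42270 + 0.00000j × 0.32250 + 0.00000j = 0.13632 + 0.00000j  (running Σ = 0.15793 + 0.06066j)
  m=1: -0.55491 + 0.19660j × -0.05667 - 0.08205j = 0.04758 + 0.03439j  (running Σ = 0.20551 + 0.09506j)
  m=2: 0.21339 - 0.17291j × 0.11176 - 0.29512j = -0.02718 - 0.08230j  (running Σ = 0.17833 + 0.01276j)
  m=3: -0.03945 + 0.06445j × -0.19848 + 0.04908j = 0.00467 - 0.01473j  (running Σ = 0.18300 - 0.00197j)
  m=4: 0.00288 - 0.01357j × -0.17974 - 0.15892j = -0.00267 + 0.00198j  (running Σ = 0.18032 + 0.00001j)
  m=5: 0.00023 + 0.00171j × -0.05155 + 0.42891j = -0.00074 + 0.00001j  (running Σ = 0.17958 + 0.00002j)
  m=6: -0.00006 - 0.00012j × 0.23365 - 0.12306j = -0.00003 - 0.00002j  (running Σ = 0.17955 - 0.00000j)
Σ over m = 0.17955 - 0.00000j; ×(4π/13) → 0.17356 - 0.00000j. Real part: 0.173562

0.173562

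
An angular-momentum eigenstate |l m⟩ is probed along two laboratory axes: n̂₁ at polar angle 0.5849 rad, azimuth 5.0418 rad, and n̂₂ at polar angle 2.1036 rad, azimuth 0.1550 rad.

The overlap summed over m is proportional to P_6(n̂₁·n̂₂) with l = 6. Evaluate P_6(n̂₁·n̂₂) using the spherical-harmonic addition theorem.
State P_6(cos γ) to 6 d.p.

0.207067

Term-by-term m-sum for l=6 (normalisation 4π/13 = 0.966644):
  m=-6: Y*=+0.005400-0.012573i  Y=+0.117975-0.158190i  product -0.001352-0.002338i
  m=-5: Y*=+0.071375+0.005454i  Y=-0.287991+0.282063i  product -0.022094+0.018562i
  m=-4: Y*=+0.055192+0.213340i  Y=+0.293856-0.209786i  product +0.060974+0.051113i
  m=-3: Y*=-0.354692+0.233684i  Y=+0.030593-0.015348i  product -0.007264+0.012593i
  m=-2: Y*=-0.348126-0.269526i  Y=-0.333108+0.106704i  product +0.144723+0.052635i
  m=-1: Y*=+0.005674-0.016598i  Y=+0.096806-0.015126i  product +0.000298-0.001693i
  m=+0: Y*=-0.421483-0.000000i  Y=+0.323521+0.000000i  product -0.136358-0.000000i
  m=+1: Y*=-0.005674-0.016598i  Y=-0.096806-0.015126i  product +0.000298+0.001693i
  m=+2: Y*=-0.348126+0.269526i  Y=-0.333108-0.106704i  product +0.144723-0.052635i
  m=+3: Y*=+0.354692+0.233684i  Y=-0.030593-0.015348i  product -0.007264-0.012593i
  m=+4: Y*=+0.055192-0.213340i  Y=+0.293856+0.209786i  product +0.060974-0.051113i
  m=+5: Y*=-0.071375+0.005454i  Y=+0.287991+0.282063i  product -0.022094-0.018562i
  m=+6: Y*=+0.005400+0.012573i  Y=+0.117975+0.158190i  product -0.001352+0.002338i
Accumulated sum +0.214213+0.000000i; after 4π/(2l+1) scaling, +0.207067+0.000000i ⇒ P_6 = 0.207067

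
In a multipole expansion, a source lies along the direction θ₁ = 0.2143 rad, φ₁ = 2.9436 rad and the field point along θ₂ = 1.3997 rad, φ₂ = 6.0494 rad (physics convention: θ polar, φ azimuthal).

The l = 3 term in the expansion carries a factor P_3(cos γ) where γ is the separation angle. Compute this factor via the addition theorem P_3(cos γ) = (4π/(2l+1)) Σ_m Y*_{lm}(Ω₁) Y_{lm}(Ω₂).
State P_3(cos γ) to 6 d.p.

Term-by-term m-sum for l=3 (normalisation 4π/7 = 1.795196):
  m=-3: -0.003325+0.002246i × +0.304986+0.257594i = -0.001593-0.000172i  (running Σ = -0.001593-0.000172i)
  m=-2: +0.041668-0.017420i × +0.150826+0.076154i = +0.007611+0.000546i  (running Σ = +0.006019+0.000374i)
  m=-1: -0.254306+0.051019i × -0.264894-0.063082i = +0.070582+0.002527i  (running Σ = +0.076601+0.002902i)
  m=0: +0.646825-0.000000i × -0.181404+0.000000i = -0.117337+0.000000i  (running Σ = -0.040736+0.002902i)
  m=1: +0.254306+0.051019i × +0.264894-0.063082i = +0.070582-0.002527i  (running Σ = +0.029846+0.000374i)
  m=2: +0.041668+0.017420i × +0.150826-0.076154i = +0.007611-0.000546i  (running Σ = +0.037458-0.000172i)
  m=3: +0.003325+0.002246i × -0.304986+0.257594i = -0.001593+0.000172i  (running Σ = +0.035865-0.000000i)
Accumulated sum +0.035865-0.000000i; after 4π/(2l+1) scaling, +0.064384-0.000000i ⇒ P_3 = 0.064384

0.064384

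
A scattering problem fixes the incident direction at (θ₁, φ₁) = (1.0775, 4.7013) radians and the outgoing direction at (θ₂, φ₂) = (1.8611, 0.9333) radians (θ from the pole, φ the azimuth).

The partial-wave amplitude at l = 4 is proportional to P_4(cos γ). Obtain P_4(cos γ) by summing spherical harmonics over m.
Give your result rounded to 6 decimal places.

-0.171120

Addition theorem: P_4(cos γ) = (4π/9) Σ_m Y*_{lm}(Ω₁) Y_{lm}(Ω₂), m = −4…4:
  term(m=-4) = (-0.079915, 0.059000)   from Y*(Ω₁)=(0.266061, -0.011809), Y(Ω₂)=(-0.309595, 0.208013)
  term(m=-3) = (-0.038745, 0.121613)   from Y*(Ω₁)=(0.013470, 0.404759), Y(Ω₂)=(0.296943, 0.105606)
  term(m=-2) = (-0.006053, -0.018390)   from Y*(Ω₁)=(-0.147789, 0.003278), Y(Ω₂)=(0.038179, 0.125282)
  term(m=-1) = (0.071986, 0.052091)   from Y*(Ω₁)=(0.003130, 0.282214), Y(Ω₂)=(0.187386, -0.252999)
  term(m=+0) = (-0.017103, -0.000000)   from Y*(Ω₁)=(-0.208098, -0.000000), Y(Ω₂)=(0.082186, 0.000000)
  term(m=+1) = (0.071986, -0.052091)   from Y*(Ω₁)=(-0.003130, 0.282214), Y(Ω₂)=(-0.187386, -0.252999)
  term(m=+2) = (-0.006053, 0.018390)   from Y*(Ω₁)=(-0.147789, -0.003278), Y(Ω₂)=(0.038179, -0.125282)
  term(m=+3) = (-0.038745, -0.121613)   from Y*(Ω₁)=(-0.013470, 0.404759), Y(Ω₂)=(-0.296943, 0.105606)
  term(m=+4) = (-0.079915, -0.059000)   from Y*(Ω₁)=(0.266061, 0.011809), Y(Ω₂)=(-0.309595, -0.208013)
Accumulated sum (-0.122556, 0.000000); after 4π/(2l+1) scaling, (-0.171120, 0.000000) ⇒ P_4 = -0.171120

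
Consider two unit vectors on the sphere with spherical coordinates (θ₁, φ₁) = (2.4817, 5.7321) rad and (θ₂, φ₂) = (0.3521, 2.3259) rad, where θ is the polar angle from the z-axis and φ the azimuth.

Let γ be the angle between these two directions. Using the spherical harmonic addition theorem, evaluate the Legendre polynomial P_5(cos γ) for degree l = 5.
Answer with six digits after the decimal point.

-0.328896

Summing Y*_{l m}(θ₁,φ₁)·Y_{l m}(θ₂,φ₂) over m ∈ [−5, 5]; prefactor 4π/(2·5+1) = 1.142397:
  m=-5: Y*=(-0.037225, -0.015135)  Y=(0.001341, 0.001824)  product (-0.000022, -0.000088)
  m=-4: Y*=(0.096953, 0.131988)  Y=(-0.019345, -0.002356)  product (-0.001565, -0.002782)
  m=-3: Y*=(-0.030313, -0.366779)  Y=(0.075552, -0.062931)  product (-0.025372, -0.025803)
  m=-2: Y*=(-0.198313, 0.391739)  Y=(-0.018825, 0.310325)  product (-0.117833, -0.068916)
  m=-1: Y*=(0.074143, -0.045568)  Y=(-0.376003, -0.399504)  product (-0.046083, -0.012487)
  m=+0: Y*=(0.383233, -0.000000)  Y=(0.244888, 0.000000)  product (0.093849, 0.000000)
  m=+1: Y*=(-0.074143, -0.045568)  Y=(0.376003, -0.399504)  product (-0.046083, 0.012487)
  m=+2: Y*=(-0.198313, -0.391739)  Y=(-0.018825, -0.310325)  product (-0.117833, 0.068916)
  m=+3: Y*=(0.030313, -0.366779)  Y=(-0.075552, -0.062931)  product (-0.025372, 0.025803)
  m=+4: Y*=(0.096953, -0.131988)  Y=(-0.019345, 0.002356)  product (-0.001565, 0.002782)
  m=+5: Y*=(0.037225, -0.015135)  Y=(-0.001341, 0.001824)  product (-0.000022, 0.000088)
Accumulated sum (-0.287900, 0.000000); after 4π/(2l+1) scaling, (-0.328896, 0.000000) ⇒ P_5 = -0.328896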